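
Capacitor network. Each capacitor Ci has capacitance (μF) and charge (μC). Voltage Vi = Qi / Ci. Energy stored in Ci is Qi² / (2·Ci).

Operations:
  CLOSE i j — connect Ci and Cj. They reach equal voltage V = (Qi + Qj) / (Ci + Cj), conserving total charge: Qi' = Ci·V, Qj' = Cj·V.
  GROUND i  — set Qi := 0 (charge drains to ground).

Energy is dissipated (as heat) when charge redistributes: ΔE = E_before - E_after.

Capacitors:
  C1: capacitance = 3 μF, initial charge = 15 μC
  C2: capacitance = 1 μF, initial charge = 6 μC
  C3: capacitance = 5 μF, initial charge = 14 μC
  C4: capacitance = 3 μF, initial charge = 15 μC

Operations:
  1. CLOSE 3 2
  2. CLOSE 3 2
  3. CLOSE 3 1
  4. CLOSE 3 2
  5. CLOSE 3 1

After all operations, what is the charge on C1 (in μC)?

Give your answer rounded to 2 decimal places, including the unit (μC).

Answer: 11.68 μC

Derivation:
Initial: C1(3μF, Q=15μC, V=5.00V), C2(1μF, Q=6μC, V=6.00V), C3(5μF, Q=14μC, V=2.80V), C4(3μF, Q=15μC, V=5.00V)
Op 1: CLOSE 3-2: Q_total=20.00, C_total=6.00, V=3.33; Q3=16.67, Q2=3.33; dissipated=4.267
Op 2: CLOSE 3-2: Q_total=20.00, C_total=6.00, V=3.33; Q3=16.67, Q2=3.33; dissipated=0.000
Op 3: CLOSE 3-1: Q_total=31.67, C_total=8.00, V=3.96; Q3=19.79, Q1=11.88; dissipated=2.604
Op 4: CLOSE 3-2: Q_total=23.12, C_total=6.00, V=3.85; Q3=19.27, Q2=3.85; dissipated=0.163
Op 5: CLOSE 3-1: Q_total=31.15, C_total=8.00, V=3.89; Q3=19.47, Q1=11.68; dissipated=0.010
Final charges: Q1=11.68, Q2=3.85, Q3=19.47, Q4=15.00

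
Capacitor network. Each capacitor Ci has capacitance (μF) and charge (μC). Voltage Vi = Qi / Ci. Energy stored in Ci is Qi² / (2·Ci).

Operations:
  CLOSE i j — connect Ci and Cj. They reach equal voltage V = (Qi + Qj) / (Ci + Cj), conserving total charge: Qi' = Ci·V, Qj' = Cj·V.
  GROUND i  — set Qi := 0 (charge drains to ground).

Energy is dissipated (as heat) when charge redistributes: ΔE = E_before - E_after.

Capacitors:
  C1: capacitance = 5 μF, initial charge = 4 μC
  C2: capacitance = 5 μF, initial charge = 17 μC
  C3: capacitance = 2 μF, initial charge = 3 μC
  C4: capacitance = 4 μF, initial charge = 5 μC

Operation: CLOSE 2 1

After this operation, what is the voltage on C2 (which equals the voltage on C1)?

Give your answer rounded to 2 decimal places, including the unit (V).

Answer: 2.10 V

Derivation:
Initial: C1(5μF, Q=4μC, V=0.80V), C2(5μF, Q=17μC, V=3.40V), C3(2μF, Q=3μC, V=1.50V), C4(4μF, Q=5μC, V=1.25V)
Op 1: CLOSE 2-1: Q_total=21.00, C_total=10.00, V=2.10; Q2=10.50, Q1=10.50; dissipated=8.450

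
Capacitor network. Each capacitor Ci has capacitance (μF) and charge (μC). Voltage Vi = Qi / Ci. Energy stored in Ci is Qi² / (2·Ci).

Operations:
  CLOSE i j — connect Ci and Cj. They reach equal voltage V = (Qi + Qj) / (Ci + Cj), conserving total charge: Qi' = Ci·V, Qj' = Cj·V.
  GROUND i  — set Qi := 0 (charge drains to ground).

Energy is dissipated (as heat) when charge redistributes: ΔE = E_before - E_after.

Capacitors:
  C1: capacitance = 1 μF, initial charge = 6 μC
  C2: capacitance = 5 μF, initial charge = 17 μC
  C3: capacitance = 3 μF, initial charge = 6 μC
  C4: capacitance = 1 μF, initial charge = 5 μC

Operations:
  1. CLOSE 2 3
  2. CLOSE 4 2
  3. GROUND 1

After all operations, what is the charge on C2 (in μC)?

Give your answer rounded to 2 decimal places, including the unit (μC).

Answer: 16.15 μC

Derivation:
Initial: C1(1μF, Q=6μC, V=6.00V), C2(5μF, Q=17μC, V=3.40V), C3(3μF, Q=6μC, V=2.00V), C4(1μF, Q=5μC, V=5.00V)
Op 1: CLOSE 2-3: Q_total=23.00, C_total=8.00, V=2.88; Q2=14.38, Q3=8.62; dissipated=1.837
Op 2: CLOSE 4-2: Q_total=19.38, C_total=6.00, V=3.23; Q4=3.23, Q2=16.15; dissipated=1.882
Op 3: GROUND 1: Q1=0; energy lost=18.000
Final charges: Q1=0.00, Q2=16.15, Q3=8.62, Q4=3.23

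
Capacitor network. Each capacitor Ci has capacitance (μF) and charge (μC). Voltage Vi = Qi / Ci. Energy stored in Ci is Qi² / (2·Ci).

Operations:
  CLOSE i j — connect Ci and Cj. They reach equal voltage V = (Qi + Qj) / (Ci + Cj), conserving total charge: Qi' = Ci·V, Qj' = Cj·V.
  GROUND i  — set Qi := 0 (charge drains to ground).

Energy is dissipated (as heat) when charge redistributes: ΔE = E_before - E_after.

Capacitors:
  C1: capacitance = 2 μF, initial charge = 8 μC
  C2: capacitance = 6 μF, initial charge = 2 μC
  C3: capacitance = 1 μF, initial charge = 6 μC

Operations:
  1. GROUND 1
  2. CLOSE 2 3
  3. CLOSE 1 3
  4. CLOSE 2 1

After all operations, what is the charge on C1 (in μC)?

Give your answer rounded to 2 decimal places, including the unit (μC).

Initial: C1(2μF, Q=8μC, V=4.00V), C2(6μF, Q=2μC, V=0.33V), C3(1μF, Q=6μC, V=6.00V)
Op 1: GROUND 1: Q1=0; energy lost=16.000
Op 2: CLOSE 2-3: Q_total=8.00, C_total=7.00, V=1.14; Q2=6.86, Q3=1.14; dissipated=13.762
Op 3: CLOSE 1-3: Q_total=1.14, C_total=3.00, V=0.38; Q1=0.76, Q3=0.38; dissipated=0.435
Op 4: CLOSE 2-1: Q_total=7.62, C_total=8.00, V=0.95; Q2=5.71, Q1=1.90; dissipated=0.435
Final charges: Q1=1.90, Q2=5.71, Q3=0.38

Answer: 1.90 μC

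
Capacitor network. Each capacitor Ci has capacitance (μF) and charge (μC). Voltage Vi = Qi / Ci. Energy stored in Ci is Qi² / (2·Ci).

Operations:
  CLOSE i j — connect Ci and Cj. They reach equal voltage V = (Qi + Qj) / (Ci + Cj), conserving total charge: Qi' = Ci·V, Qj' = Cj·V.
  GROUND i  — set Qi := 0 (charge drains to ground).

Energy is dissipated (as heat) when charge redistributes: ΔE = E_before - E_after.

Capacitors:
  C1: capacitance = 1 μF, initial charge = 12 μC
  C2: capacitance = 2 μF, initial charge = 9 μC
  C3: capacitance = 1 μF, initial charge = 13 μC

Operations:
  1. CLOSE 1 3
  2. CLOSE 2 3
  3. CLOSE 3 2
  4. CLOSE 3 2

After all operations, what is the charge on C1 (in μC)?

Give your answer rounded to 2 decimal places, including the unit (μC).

Answer: 12.50 μC

Derivation:
Initial: C1(1μF, Q=12μC, V=12.00V), C2(2μF, Q=9μC, V=4.50V), C3(1μF, Q=13μC, V=13.00V)
Op 1: CLOSE 1-3: Q_total=25.00, C_total=2.00, V=12.50; Q1=12.50, Q3=12.50; dissipated=0.250
Op 2: CLOSE 2-3: Q_total=21.50, C_total=3.00, V=7.17; Q2=14.33, Q3=7.17; dissipated=21.333
Op 3: CLOSE 3-2: Q_total=21.50, C_total=3.00, V=7.17; Q3=7.17, Q2=14.33; dissipated=0.000
Op 4: CLOSE 3-2: Q_total=21.50, C_total=3.00, V=7.17; Q3=7.17, Q2=14.33; dissipated=0.000
Final charges: Q1=12.50, Q2=14.33, Q3=7.17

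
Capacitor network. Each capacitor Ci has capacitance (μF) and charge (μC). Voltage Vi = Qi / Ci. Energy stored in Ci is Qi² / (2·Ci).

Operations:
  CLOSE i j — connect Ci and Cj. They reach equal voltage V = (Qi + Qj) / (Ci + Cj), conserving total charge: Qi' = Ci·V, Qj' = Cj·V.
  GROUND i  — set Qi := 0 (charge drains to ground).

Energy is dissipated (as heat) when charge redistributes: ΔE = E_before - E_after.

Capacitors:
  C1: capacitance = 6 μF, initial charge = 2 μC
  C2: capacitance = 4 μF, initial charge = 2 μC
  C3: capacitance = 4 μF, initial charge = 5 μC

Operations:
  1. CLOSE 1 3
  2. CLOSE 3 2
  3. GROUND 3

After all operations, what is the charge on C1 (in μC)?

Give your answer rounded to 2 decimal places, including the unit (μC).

Answer: 4.20 μC

Derivation:
Initial: C1(6μF, Q=2μC, V=0.33V), C2(4μF, Q=2μC, V=0.50V), C3(4μF, Q=5μC, V=1.25V)
Op 1: CLOSE 1-3: Q_total=7.00, C_total=10.00, V=0.70; Q1=4.20, Q3=2.80; dissipated=1.008
Op 2: CLOSE 3-2: Q_total=4.80, C_total=8.00, V=0.60; Q3=2.40, Q2=2.40; dissipated=0.040
Op 3: GROUND 3: Q3=0; energy lost=0.720
Final charges: Q1=4.20, Q2=2.40, Q3=0.00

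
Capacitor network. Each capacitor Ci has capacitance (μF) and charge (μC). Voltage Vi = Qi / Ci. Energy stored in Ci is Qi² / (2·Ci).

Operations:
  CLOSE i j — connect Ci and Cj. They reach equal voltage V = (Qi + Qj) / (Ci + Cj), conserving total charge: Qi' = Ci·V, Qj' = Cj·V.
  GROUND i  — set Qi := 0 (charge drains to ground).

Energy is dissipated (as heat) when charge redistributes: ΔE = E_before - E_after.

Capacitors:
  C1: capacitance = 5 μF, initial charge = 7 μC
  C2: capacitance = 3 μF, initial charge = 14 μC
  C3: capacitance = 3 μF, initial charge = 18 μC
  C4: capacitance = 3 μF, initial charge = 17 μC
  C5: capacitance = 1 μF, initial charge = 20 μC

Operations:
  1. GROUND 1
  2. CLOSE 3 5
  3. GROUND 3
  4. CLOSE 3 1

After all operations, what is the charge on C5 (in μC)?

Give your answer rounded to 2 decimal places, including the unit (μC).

Answer: 9.50 μC

Derivation:
Initial: C1(5μF, Q=7μC, V=1.40V), C2(3μF, Q=14μC, V=4.67V), C3(3μF, Q=18μC, V=6.00V), C4(3μF, Q=17μC, V=5.67V), C5(1μF, Q=20μC, V=20.00V)
Op 1: GROUND 1: Q1=0; energy lost=4.900
Op 2: CLOSE 3-5: Q_total=38.00, C_total=4.00, V=9.50; Q3=28.50, Q5=9.50; dissipated=73.500
Op 3: GROUND 3: Q3=0; energy lost=135.375
Op 4: CLOSE 3-1: Q_total=0.00, C_total=8.00, V=0.00; Q3=0.00, Q1=0.00; dissipated=0.000
Final charges: Q1=0.00, Q2=14.00, Q3=0.00, Q4=17.00, Q5=9.50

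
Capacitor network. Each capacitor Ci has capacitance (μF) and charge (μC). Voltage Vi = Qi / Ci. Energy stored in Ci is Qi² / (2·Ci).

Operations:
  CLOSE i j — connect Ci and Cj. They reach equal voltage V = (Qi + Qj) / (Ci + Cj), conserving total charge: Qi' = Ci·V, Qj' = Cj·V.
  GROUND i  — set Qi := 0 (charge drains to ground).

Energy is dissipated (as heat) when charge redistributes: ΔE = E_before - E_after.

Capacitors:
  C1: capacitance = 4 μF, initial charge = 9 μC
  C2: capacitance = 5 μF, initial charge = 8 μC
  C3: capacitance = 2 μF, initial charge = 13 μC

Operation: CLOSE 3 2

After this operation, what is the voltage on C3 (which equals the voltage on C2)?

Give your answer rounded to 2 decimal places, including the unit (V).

Initial: C1(4μF, Q=9μC, V=2.25V), C2(5μF, Q=8μC, V=1.60V), C3(2μF, Q=13μC, V=6.50V)
Op 1: CLOSE 3-2: Q_total=21.00, C_total=7.00, V=3.00; Q3=6.00, Q2=15.00; dissipated=17.150

Answer: 3.00 V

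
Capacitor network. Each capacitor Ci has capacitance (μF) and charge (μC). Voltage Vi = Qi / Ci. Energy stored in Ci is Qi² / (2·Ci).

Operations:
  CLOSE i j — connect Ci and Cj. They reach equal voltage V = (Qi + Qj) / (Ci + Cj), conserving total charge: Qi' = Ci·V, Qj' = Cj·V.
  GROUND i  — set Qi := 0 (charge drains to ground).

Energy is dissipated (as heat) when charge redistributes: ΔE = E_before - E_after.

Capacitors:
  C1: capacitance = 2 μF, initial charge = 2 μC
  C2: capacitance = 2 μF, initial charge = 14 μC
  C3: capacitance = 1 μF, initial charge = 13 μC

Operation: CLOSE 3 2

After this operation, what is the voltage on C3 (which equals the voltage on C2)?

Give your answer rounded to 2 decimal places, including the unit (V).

Answer: 9.00 V

Derivation:
Initial: C1(2μF, Q=2μC, V=1.00V), C2(2μF, Q=14μC, V=7.00V), C3(1μF, Q=13μC, V=13.00V)
Op 1: CLOSE 3-2: Q_total=27.00, C_total=3.00, V=9.00; Q3=9.00, Q2=18.00; dissipated=12.000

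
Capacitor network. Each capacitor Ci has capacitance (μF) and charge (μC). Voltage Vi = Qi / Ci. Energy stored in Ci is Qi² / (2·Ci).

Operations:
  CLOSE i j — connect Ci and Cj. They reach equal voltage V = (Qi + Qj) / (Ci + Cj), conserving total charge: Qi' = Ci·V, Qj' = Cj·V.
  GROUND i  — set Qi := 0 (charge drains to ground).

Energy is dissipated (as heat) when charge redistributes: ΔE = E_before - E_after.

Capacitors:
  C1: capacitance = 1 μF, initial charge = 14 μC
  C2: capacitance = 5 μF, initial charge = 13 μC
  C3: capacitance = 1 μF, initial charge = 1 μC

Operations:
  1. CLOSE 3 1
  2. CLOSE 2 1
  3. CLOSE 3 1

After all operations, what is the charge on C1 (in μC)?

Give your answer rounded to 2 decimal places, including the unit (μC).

Answer: 5.46 μC

Derivation:
Initial: C1(1μF, Q=14μC, V=14.00V), C2(5μF, Q=13μC, V=2.60V), C3(1μF, Q=1μC, V=1.00V)
Op 1: CLOSE 3-1: Q_total=15.00, C_total=2.00, V=7.50; Q3=7.50, Q1=7.50; dissipated=42.250
Op 2: CLOSE 2-1: Q_total=20.50, C_total=6.00, V=3.42; Q2=17.08, Q1=3.42; dissipated=10.004
Op 3: CLOSE 3-1: Q_total=10.92, C_total=2.00, V=5.46; Q3=5.46, Q1=5.46; dissipated=4.168
Final charges: Q1=5.46, Q2=17.08, Q3=5.46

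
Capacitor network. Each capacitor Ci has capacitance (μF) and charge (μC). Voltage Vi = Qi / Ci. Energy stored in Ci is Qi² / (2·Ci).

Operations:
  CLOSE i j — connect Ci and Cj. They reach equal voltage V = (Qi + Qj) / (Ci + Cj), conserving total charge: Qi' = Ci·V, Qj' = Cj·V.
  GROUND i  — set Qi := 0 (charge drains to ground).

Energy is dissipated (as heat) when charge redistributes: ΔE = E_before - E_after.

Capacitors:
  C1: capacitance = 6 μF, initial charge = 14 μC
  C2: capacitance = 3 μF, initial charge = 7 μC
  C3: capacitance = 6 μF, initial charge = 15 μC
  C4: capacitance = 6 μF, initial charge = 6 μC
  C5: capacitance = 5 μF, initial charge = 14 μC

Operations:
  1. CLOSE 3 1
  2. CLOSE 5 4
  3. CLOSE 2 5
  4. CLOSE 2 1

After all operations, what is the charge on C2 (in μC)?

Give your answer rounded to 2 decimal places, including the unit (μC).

Answer: 6.84 μC

Derivation:
Initial: C1(6μF, Q=14μC, V=2.33V), C2(3μF, Q=7μC, V=2.33V), C3(6μF, Q=15μC, V=2.50V), C4(6μF, Q=6μC, V=1.00V), C5(5μF, Q=14μC, V=2.80V)
Op 1: CLOSE 3-1: Q_total=29.00, C_total=12.00, V=2.42; Q3=14.50, Q1=14.50; dissipated=0.042
Op 2: CLOSE 5-4: Q_total=20.00, C_total=11.00, V=1.82; Q5=9.09, Q4=10.91; dissipated=4.418
Op 3: CLOSE 2-5: Q_total=16.09, C_total=8.00, V=2.01; Q2=6.03, Q5=10.06; dissipated=0.249
Op 4: CLOSE 2-1: Q_total=20.53, C_total=9.00, V=2.28; Q2=6.84, Q1=13.69; dissipated=0.164
Final charges: Q1=13.69, Q2=6.84, Q3=14.50, Q4=10.91, Q5=10.06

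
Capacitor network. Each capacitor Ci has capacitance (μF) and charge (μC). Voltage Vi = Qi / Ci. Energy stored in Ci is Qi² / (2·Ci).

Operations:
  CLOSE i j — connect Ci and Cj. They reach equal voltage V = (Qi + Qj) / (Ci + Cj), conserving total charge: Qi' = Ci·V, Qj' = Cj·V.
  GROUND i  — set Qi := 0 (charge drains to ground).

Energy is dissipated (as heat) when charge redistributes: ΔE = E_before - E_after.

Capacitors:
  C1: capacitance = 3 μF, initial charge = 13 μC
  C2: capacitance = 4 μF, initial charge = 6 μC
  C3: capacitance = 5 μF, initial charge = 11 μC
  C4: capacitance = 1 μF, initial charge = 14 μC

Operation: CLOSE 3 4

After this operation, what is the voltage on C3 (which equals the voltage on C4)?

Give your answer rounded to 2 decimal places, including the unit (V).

Initial: C1(3μF, Q=13μC, V=4.33V), C2(4μF, Q=6μC, V=1.50V), C3(5μF, Q=11μC, V=2.20V), C4(1μF, Q=14μC, V=14.00V)
Op 1: CLOSE 3-4: Q_total=25.00, C_total=6.00, V=4.17; Q3=20.83, Q4=4.17; dissipated=58.017

Answer: 4.17 V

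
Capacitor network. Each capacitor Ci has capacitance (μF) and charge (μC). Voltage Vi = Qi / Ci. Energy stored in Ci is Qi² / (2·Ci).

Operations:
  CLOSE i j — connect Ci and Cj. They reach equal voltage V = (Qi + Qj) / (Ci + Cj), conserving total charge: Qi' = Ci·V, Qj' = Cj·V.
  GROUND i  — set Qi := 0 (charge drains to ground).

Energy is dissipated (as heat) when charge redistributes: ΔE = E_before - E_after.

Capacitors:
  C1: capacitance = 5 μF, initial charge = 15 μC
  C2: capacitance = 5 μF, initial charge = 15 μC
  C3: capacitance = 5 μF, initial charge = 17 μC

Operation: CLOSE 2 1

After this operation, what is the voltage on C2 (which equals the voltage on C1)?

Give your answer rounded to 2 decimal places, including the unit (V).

Initial: C1(5μF, Q=15μC, V=3.00V), C2(5μF, Q=15μC, V=3.00V), C3(5μF, Q=17μC, V=3.40V)
Op 1: CLOSE 2-1: Q_total=30.00, C_total=10.00, V=3.00; Q2=15.00, Q1=15.00; dissipated=0.000

Answer: 3.00 V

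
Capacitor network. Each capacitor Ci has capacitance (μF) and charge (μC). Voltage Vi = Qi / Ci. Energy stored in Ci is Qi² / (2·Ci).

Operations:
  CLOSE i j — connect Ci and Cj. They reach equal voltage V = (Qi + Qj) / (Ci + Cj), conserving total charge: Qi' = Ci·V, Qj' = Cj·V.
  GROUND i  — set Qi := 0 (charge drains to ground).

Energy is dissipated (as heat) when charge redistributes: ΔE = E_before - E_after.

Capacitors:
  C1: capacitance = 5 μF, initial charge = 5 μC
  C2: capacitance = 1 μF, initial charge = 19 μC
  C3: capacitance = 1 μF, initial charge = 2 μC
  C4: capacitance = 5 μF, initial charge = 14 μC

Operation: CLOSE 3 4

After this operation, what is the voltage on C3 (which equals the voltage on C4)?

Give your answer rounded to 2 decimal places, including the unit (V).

Initial: C1(5μF, Q=5μC, V=1.00V), C2(1μF, Q=19μC, V=19.00V), C3(1μF, Q=2μC, V=2.00V), C4(5μF, Q=14μC, V=2.80V)
Op 1: CLOSE 3-4: Q_total=16.00, C_total=6.00, V=2.67; Q3=2.67, Q4=13.33; dissipated=0.267

Answer: 2.67 V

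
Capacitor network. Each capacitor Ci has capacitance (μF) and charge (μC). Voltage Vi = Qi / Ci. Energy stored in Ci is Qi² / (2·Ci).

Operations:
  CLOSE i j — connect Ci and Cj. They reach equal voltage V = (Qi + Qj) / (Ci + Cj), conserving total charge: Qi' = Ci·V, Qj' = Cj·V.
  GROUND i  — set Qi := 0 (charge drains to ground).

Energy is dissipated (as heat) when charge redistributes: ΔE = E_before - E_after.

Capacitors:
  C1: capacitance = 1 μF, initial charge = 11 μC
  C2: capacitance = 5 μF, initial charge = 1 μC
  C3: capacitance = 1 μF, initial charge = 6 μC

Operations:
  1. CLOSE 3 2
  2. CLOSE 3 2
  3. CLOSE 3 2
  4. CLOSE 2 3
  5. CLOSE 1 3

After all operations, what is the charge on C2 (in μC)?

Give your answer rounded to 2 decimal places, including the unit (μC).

Answer: 5.83 μC

Derivation:
Initial: C1(1μF, Q=11μC, V=11.00V), C2(5μF, Q=1μC, V=0.20V), C3(1μF, Q=6μC, V=6.00V)
Op 1: CLOSE 3-2: Q_total=7.00, C_total=6.00, V=1.17; Q3=1.17, Q2=5.83; dissipated=14.017
Op 2: CLOSE 3-2: Q_total=7.00, C_total=6.00, V=1.17; Q3=1.17, Q2=5.83; dissipated=0.000
Op 3: CLOSE 3-2: Q_total=7.00, C_total=6.00, V=1.17; Q3=1.17, Q2=5.83; dissipated=0.000
Op 4: CLOSE 2-3: Q_total=7.00, C_total=6.00, V=1.17; Q2=5.83, Q3=1.17; dissipated=0.000
Op 5: CLOSE 1-3: Q_total=12.17, C_total=2.00, V=6.08; Q1=6.08, Q3=6.08; dissipated=24.174
Final charges: Q1=6.08, Q2=5.83, Q3=6.08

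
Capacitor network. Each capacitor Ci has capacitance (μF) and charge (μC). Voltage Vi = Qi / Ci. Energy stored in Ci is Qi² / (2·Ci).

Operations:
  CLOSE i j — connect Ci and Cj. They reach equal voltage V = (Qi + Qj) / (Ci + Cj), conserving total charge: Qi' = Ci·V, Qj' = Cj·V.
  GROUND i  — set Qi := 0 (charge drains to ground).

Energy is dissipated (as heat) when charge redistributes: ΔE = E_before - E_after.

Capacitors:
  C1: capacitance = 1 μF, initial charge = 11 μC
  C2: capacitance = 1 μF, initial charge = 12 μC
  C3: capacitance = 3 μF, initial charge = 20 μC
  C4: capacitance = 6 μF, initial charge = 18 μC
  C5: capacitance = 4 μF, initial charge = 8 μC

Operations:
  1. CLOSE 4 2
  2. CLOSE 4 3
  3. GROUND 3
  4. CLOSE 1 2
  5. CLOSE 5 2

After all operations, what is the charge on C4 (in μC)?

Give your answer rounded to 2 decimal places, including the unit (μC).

Answer: 30.48 μC

Derivation:
Initial: C1(1μF, Q=11μC, V=11.00V), C2(1μF, Q=12μC, V=12.00V), C3(3μF, Q=20μC, V=6.67V), C4(6μF, Q=18μC, V=3.00V), C5(4μF, Q=8μC, V=2.00V)
Op 1: CLOSE 4-2: Q_total=30.00, C_total=7.00, V=4.29; Q4=25.71, Q2=4.29; dissipated=34.714
Op 2: CLOSE 4-3: Q_total=45.71, C_total=9.00, V=5.08; Q4=30.48, Q3=15.24; dissipated=5.669
Op 3: GROUND 3: Q3=0; energy lost=38.700
Op 4: CLOSE 1-2: Q_total=15.29, C_total=2.00, V=7.64; Q1=7.64, Q2=7.64; dissipated=11.270
Op 5: CLOSE 5-2: Q_total=15.64, C_total=5.00, V=3.13; Q5=12.51, Q2=3.13; dissipated=12.737
Final charges: Q1=7.64, Q2=3.13, Q3=0.00, Q4=30.48, Q5=12.51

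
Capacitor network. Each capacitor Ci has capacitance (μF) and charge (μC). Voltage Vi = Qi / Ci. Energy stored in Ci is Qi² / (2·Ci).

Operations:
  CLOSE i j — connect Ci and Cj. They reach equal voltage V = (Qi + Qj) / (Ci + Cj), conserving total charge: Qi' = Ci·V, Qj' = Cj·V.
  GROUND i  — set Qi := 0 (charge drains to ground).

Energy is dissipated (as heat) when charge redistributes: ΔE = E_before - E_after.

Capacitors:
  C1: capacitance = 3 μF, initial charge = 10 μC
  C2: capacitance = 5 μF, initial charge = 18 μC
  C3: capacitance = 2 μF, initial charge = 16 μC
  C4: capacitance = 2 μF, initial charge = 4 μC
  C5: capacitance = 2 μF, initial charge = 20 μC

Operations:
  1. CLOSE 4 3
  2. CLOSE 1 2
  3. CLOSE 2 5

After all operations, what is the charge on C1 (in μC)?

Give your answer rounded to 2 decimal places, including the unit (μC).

Initial: C1(3μF, Q=10μC, V=3.33V), C2(5μF, Q=18μC, V=3.60V), C3(2μF, Q=16μC, V=8.00V), C4(2μF, Q=4μC, V=2.00V), C5(2μF, Q=20μC, V=10.00V)
Op 1: CLOSE 4-3: Q_total=20.00, C_total=4.00, V=5.00; Q4=10.00, Q3=10.00; dissipated=18.000
Op 2: CLOSE 1-2: Q_total=28.00, C_total=8.00, V=3.50; Q1=10.50, Q2=17.50; dissipated=0.067
Op 3: CLOSE 2-5: Q_total=37.50, C_total=7.00, V=5.36; Q2=26.79, Q5=10.71; dissipated=30.179
Final charges: Q1=10.50, Q2=26.79, Q3=10.00, Q4=10.00, Q5=10.71

Answer: 10.50 μC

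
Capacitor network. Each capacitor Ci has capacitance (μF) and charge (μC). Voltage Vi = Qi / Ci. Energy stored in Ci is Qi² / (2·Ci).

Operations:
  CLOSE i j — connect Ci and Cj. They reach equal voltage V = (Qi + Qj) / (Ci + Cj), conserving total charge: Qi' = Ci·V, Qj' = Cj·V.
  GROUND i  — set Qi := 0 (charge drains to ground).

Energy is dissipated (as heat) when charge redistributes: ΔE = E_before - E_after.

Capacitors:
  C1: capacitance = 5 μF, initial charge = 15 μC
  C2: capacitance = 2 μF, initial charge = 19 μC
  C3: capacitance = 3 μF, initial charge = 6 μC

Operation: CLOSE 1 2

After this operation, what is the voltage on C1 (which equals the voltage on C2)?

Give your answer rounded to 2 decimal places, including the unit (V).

Initial: C1(5μF, Q=15μC, V=3.00V), C2(2μF, Q=19μC, V=9.50V), C3(3μF, Q=6μC, V=2.00V)
Op 1: CLOSE 1-2: Q_total=34.00, C_total=7.00, V=4.86; Q1=24.29, Q2=9.71; dissipated=30.179

Answer: 4.86 V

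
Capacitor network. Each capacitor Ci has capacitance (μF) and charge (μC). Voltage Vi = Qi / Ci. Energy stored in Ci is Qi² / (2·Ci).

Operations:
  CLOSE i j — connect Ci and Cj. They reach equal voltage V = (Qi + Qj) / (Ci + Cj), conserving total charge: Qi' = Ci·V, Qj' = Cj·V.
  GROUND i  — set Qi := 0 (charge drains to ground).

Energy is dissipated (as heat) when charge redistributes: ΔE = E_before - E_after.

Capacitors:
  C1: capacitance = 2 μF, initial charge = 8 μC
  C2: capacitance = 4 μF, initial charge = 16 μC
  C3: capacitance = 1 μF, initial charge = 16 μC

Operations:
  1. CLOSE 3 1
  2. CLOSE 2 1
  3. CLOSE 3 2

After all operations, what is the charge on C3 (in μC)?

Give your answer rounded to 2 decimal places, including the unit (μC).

Answer: 5.87 μC

Derivation:
Initial: C1(2μF, Q=8μC, V=4.00V), C2(4μF, Q=16μC, V=4.00V), C3(1μF, Q=16μC, V=16.00V)
Op 1: CLOSE 3-1: Q_total=24.00, C_total=3.00, V=8.00; Q3=8.00, Q1=16.00; dissipated=48.000
Op 2: CLOSE 2-1: Q_total=32.00, C_total=6.00, V=5.33; Q2=21.33, Q1=10.67; dissipated=10.667
Op 3: CLOSE 3-2: Q_total=29.33, C_total=5.00, V=5.87; Q3=5.87, Q2=23.47; dissipated=2.844
Final charges: Q1=10.67, Q2=23.47, Q3=5.87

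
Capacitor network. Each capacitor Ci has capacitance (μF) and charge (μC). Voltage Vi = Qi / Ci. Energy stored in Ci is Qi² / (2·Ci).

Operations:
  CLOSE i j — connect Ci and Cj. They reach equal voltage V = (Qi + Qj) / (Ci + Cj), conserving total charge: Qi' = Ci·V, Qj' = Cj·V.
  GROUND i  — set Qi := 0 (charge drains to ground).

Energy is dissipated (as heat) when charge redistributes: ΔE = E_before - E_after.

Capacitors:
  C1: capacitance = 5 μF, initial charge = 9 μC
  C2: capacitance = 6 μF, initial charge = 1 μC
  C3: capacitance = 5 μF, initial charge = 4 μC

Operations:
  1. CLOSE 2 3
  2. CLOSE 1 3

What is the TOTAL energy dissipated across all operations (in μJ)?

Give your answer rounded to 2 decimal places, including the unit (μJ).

Initial: C1(5μF, Q=9μC, V=1.80V), C2(6μF, Q=1μC, V=0.17V), C3(5μF, Q=4μC, V=0.80V)
Op 1: CLOSE 2-3: Q_total=5.00, C_total=11.00, V=0.45; Q2=2.73, Q3=2.27; dissipated=0.547
Op 2: CLOSE 1-3: Q_total=11.27, C_total=10.00, V=1.13; Q1=5.64, Q3=5.64; dissipated=2.263
Total dissipated: 2.810 μJ

Answer: 2.81 μJ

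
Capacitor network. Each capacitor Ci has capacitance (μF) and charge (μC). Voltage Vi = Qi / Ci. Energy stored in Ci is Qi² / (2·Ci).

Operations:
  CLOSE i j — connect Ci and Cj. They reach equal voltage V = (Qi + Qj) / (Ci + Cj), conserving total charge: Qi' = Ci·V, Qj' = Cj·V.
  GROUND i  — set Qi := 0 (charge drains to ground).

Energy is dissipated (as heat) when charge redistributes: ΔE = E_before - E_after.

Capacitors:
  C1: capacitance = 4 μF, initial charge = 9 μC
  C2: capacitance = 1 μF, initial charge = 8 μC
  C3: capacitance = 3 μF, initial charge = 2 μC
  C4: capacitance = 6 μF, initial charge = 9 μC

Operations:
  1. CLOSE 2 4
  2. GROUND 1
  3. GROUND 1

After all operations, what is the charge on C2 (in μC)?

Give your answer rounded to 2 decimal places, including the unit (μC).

Initial: C1(4μF, Q=9μC, V=2.25V), C2(1μF, Q=8μC, V=8.00V), C3(3μF, Q=2μC, V=0.67V), C4(6μF, Q=9μC, V=1.50V)
Op 1: CLOSE 2-4: Q_total=17.00, C_total=7.00, V=2.43; Q2=2.43, Q4=14.57; dissipated=18.107
Op 2: GROUND 1: Q1=0; energy lost=10.125
Op 3: GROUND 1: Q1=0; energy lost=0.000
Final charges: Q1=0.00, Q2=2.43, Q3=2.00, Q4=14.57

Answer: 2.43 μC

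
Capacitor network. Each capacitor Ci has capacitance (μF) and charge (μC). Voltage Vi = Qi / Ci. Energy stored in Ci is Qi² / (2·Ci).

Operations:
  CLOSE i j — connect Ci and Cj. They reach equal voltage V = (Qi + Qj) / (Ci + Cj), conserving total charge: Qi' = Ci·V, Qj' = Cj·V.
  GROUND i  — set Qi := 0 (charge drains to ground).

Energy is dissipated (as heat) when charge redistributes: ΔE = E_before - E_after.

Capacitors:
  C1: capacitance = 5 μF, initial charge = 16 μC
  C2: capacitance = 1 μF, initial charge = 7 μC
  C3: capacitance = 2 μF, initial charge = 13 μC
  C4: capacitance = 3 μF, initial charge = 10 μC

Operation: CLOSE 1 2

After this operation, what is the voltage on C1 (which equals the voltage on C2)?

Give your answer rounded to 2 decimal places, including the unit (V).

Answer: 3.83 V

Derivation:
Initial: C1(5μF, Q=16μC, V=3.20V), C2(1μF, Q=7μC, V=7.00V), C3(2μF, Q=13μC, V=6.50V), C4(3μF, Q=10μC, V=3.33V)
Op 1: CLOSE 1-2: Q_total=23.00, C_total=6.00, V=3.83; Q1=19.17, Q2=3.83; dissipated=6.017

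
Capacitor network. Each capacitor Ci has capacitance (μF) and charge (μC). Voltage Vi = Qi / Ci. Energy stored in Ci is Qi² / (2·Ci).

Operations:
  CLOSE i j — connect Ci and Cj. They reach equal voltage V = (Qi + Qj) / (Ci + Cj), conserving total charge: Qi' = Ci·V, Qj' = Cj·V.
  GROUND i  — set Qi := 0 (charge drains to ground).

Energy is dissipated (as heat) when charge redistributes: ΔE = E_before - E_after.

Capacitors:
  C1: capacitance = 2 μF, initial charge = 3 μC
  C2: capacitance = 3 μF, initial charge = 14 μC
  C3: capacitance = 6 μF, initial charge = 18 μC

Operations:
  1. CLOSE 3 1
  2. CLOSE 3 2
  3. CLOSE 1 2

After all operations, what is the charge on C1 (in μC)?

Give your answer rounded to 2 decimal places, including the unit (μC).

Answer: 6.07 μC

Derivation:
Initial: C1(2μF, Q=3μC, V=1.50V), C2(3μF, Q=14μC, V=4.67V), C3(6μF, Q=18μC, V=3.00V)
Op 1: CLOSE 3-1: Q_total=21.00, C_total=8.00, V=2.62; Q3=15.75, Q1=5.25; dissipated=1.688
Op 2: CLOSE 3-2: Q_total=29.75, C_total=9.00, V=3.31; Q3=19.83, Q2=9.92; dissipated=4.168
Op 3: CLOSE 1-2: Q_total=15.17, C_total=5.00, V=3.03; Q1=6.07, Q2=9.10; dissipated=0.278
Final charges: Q1=6.07, Q2=9.10, Q3=19.83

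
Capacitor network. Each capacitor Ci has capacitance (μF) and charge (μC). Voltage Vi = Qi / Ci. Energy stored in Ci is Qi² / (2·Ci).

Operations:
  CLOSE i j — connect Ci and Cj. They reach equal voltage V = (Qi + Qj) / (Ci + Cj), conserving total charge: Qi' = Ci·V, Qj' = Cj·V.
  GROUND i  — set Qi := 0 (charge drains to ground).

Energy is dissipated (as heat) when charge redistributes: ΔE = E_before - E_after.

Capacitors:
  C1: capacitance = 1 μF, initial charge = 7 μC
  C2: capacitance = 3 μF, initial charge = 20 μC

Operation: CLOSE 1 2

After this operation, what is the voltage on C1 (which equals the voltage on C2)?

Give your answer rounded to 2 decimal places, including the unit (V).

Answer: 6.75 V

Derivation:
Initial: C1(1μF, Q=7μC, V=7.00V), C2(3μF, Q=20μC, V=6.67V)
Op 1: CLOSE 1-2: Q_total=27.00, C_total=4.00, V=6.75; Q1=6.75, Q2=20.25; dissipated=0.042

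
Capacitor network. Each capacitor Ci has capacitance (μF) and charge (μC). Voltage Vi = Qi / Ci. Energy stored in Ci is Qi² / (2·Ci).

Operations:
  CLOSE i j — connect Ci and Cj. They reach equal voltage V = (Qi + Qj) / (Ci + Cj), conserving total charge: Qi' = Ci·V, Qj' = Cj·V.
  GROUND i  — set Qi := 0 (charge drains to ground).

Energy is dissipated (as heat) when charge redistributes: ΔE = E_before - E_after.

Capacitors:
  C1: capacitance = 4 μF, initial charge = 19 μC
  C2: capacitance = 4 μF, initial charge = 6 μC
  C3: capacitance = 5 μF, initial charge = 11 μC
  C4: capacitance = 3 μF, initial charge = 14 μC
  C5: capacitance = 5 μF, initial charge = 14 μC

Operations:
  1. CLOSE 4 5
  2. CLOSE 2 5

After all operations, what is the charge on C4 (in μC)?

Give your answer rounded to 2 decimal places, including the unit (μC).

Answer: 10.50 μC

Derivation:
Initial: C1(4μF, Q=19μC, V=4.75V), C2(4μF, Q=6μC, V=1.50V), C3(5μF, Q=11μC, V=2.20V), C4(3μF, Q=14μC, V=4.67V), C5(5μF, Q=14μC, V=2.80V)
Op 1: CLOSE 4-5: Q_total=28.00, C_total=8.00, V=3.50; Q4=10.50, Q5=17.50; dissipated=3.267
Op 2: CLOSE 2-5: Q_total=23.50, C_total=9.00, V=2.61; Q2=10.44, Q5=13.06; dissipated=4.444
Final charges: Q1=19.00, Q2=10.44, Q3=11.00, Q4=10.50, Q5=13.06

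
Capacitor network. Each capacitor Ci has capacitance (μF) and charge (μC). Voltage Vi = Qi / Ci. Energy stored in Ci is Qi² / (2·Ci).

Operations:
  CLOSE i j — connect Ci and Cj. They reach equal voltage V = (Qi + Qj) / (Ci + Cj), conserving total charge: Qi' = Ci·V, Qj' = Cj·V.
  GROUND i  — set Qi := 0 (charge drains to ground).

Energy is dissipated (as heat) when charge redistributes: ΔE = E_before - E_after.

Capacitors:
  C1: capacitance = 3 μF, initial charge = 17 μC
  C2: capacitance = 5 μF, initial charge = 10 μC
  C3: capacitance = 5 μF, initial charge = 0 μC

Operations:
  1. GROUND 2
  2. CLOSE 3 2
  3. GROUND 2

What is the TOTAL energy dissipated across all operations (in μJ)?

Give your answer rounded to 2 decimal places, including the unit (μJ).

Answer: 10.00 μJ

Derivation:
Initial: C1(3μF, Q=17μC, V=5.67V), C2(5μF, Q=10μC, V=2.00V), C3(5μF, Q=0μC, V=0.00V)
Op 1: GROUND 2: Q2=0; energy lost=10.000
Op 2: CLOSE 3-2: Q_total=0.00, C_total=10.00, V=0.00; Q3=0.00, Q2=0.00; dissipated=0.000
Op 3: GROUND 2: Q2=0; energy lost=0.000
Total dissipated: 10.000 μJ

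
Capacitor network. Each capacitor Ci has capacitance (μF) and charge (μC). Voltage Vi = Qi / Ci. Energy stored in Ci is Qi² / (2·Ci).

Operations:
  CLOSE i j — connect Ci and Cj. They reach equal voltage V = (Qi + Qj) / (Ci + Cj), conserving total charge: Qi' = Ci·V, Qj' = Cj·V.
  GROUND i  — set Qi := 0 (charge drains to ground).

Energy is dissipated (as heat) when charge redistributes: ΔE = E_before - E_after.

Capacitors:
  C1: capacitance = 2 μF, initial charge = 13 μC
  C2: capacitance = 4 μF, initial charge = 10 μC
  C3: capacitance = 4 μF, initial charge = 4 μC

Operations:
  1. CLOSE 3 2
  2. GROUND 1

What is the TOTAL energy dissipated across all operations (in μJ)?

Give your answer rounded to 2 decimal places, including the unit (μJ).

Answer: 44.50 μJ

Derivation:
Initial: C1(2μF, Q=13μC, V=6.50V), C2(4μF, Q=10μC, V=2.50V), C3(4μF, Q=4μC, V=1.00V)
Op 1: CLOSE 3-2: Q_total=14.00, C_total=8.00, V=1.75; Q3=7.00, Q2=7.00; dissipated=2.250
Op 2: GROUND 1: Q1=0; energy lost=42.250
Total dissipated: 44.500 μJ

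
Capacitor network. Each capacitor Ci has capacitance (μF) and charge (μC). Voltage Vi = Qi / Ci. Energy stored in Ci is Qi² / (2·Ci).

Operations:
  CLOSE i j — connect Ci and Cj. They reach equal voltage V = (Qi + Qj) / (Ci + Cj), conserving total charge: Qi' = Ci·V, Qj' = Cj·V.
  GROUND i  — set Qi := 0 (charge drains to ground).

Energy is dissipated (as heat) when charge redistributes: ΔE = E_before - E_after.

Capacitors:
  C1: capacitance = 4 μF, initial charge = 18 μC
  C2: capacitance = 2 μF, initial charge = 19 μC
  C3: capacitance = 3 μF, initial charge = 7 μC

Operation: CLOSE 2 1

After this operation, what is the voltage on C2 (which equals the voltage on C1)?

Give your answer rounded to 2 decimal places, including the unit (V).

Initial: C1(4μF, Q=18μC, V=4.50V), C2(2μF, Q=19μC, V=9.50V), C3(3μF, Q=7μC, V=2.33V)
Op 1: CLOSE 2-1: Q_total=37.00, C_total=6.00, V=6.17; Q2=12.33, Q1=24.67; dissipated=16.667

Answer: 6.17 V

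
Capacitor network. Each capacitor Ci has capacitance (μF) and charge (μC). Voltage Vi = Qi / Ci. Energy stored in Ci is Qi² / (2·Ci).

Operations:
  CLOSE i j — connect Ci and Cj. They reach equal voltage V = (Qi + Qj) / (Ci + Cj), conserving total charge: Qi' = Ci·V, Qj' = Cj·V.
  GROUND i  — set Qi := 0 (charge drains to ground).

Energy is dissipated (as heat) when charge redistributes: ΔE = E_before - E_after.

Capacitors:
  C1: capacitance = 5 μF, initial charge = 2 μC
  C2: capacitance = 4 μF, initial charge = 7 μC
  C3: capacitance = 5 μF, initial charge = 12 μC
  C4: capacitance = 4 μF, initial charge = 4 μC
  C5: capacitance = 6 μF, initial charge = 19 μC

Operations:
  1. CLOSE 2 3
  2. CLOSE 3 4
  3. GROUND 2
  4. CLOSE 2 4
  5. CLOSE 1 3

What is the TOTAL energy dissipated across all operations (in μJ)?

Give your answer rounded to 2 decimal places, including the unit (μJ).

Answer: 15.22 μJ

Derivation:
Initial: C1(5μF, Q=2μC, V=0.40V), C2(4μF, Q=7μC, V=1.75V), C3(5μF, Q=12μC, V=2.40V), C4(4μF, Q=4μC, V=1.00V), C5(6μF, Q=19μC, V=3.17V)
Op 1: CLOSE 2-3: Q_total=19.00, C_total=9.00, V=2.11; Q2=8.44, Q3=10.56; dissipated=0.469
Op 2: CLOSE 3-4: Q_total=14.56, C_total=9.00, V=1.62; Q3=8.09, Q4=6.47; dissipated=1.372
Op 3: GROUND 2: Q2=0; energy lost=8.914
Op 4: CLOSE 2-4: Q_total=6.47, C_total=8.00, V=0.81; Q2=3.23, Q4=3.23; dissipated=2.616
Op 5: CLOSE 1-3: Q_total=10.09, C_total=10.00, V=1.01; Q1=5.04, Q3=5.04; dissipated=1.852
Total dissipated: 15.223 μJ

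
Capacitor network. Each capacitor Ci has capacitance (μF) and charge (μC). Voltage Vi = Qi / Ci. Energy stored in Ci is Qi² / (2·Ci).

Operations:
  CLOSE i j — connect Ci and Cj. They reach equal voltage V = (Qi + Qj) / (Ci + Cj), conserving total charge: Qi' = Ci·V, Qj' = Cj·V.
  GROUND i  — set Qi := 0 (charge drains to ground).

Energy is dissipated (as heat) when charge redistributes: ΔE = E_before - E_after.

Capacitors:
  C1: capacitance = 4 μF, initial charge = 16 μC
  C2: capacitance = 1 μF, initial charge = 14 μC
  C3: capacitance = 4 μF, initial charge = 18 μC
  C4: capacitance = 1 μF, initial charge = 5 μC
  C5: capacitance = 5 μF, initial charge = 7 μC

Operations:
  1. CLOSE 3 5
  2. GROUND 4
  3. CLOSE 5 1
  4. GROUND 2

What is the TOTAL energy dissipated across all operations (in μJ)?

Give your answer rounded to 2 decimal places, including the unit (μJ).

Answer: 122.84 μJ

Derivation:
Initial: C1(4μF, Q=16μC, V=4.00V), C2(1μF, Q=14μC, V=14.00V), C3(4μF, Q=18μC, V=4.50V), C4(1μF, Q=5μC, V=5.00V), C5(5μF, Q=7μC, V=1.40V)
Op 1: CLOSE 3-5: Q_total=25.00, C_total=9.00, V=2.78; Q3=11.11, Q5=13.89; dissipated=10.678
Op 2: GROUND 4: Q4=0; energy lost=12.500
Op 3: CLOSE 5-1: Q_total=29.89, C_total=9.00, V=3.32; Q5=16.60, Q1=13.28; dissipated=1.660
Op 4: GROUND 2: Q2=0; energy lost=98.000
Total dissipated: 122.838 μJ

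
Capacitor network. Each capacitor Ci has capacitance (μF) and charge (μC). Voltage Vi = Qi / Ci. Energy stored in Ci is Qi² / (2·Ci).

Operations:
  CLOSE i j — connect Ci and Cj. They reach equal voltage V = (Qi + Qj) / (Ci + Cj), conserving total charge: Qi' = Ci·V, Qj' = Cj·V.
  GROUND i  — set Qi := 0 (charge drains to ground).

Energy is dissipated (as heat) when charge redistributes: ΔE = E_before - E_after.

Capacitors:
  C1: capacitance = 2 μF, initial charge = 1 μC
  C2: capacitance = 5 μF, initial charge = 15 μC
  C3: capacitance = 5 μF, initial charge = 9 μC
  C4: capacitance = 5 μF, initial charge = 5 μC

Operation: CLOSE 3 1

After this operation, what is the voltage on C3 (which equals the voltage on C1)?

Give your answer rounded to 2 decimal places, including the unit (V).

Answer: 1.43 V

Derivation:
Initial: C1(2μF, Q=1μC, V=0.50V), C2(5μF, Q=15μC, V=3.00V), C3(5μF, Q=9μC, V=1.80V), C4(5μF, Q=5μC, V=1.00V)
Op 1: CLOSE 3-1: Q_total=10.00, C_total=7.00, V=1.43; Q3=7.14, Q1=2.86; dissipated=1.207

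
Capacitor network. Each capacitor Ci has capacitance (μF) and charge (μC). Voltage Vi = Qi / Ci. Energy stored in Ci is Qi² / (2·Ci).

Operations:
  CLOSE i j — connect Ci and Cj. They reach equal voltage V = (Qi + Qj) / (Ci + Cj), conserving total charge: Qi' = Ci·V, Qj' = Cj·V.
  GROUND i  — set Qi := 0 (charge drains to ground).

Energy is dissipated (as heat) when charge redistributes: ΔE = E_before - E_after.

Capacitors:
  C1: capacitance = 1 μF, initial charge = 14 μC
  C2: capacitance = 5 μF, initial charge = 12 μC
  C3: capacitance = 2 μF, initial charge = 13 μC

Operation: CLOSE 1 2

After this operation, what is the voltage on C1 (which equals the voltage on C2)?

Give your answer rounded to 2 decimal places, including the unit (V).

Initial: C1(1μF, Q=14μC, V=14.00V), C2(5μF, Q=12μC, V=2.40V), C3(2μF, Q=13μC, V=6.50V)
Op 1: CLOSE 1-2: Q_total=26.00, C_total=6.00, V=4.33; Q1=4.33, Q2=21.67; dissipated=56.067

Answer: 4.33 V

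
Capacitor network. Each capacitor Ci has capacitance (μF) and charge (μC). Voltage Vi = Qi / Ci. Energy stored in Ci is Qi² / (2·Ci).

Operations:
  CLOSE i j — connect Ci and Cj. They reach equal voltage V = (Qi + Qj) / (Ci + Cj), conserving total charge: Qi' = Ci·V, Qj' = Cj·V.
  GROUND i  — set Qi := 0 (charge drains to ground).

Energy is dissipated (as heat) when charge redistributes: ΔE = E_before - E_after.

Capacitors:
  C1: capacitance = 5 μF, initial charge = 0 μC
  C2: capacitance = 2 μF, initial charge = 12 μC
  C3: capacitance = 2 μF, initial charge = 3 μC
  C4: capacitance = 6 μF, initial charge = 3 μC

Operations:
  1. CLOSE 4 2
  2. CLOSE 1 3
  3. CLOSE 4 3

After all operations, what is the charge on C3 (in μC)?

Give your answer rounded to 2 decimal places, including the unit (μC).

Answer: 3.03 μC

Derivation:
Initial: C1(5μF, Q=0μC, V=0.00V), C2(2μF, Q=12μC, V=6.00V), C3(2μF, Q=3μC, V=1.50V), C4(6μF, Q=3μC, V=0.50V)
Op 1: CLOSE 4-2: Q_total=15.00, C_total=8.00, V=1.88; Q4=11.25, Q2=3.75; dissipated=22.688
Op 2: CLOSE 1-3: Q_total=3.00, C_total=7.00, V=0.43; Q1=2.14, Q3=0.86; dissipated=1.607
Op 3: CLOSE 4-3: Q_total=12.11, C_total=8.00, V=1.51; Q4=9.08, Q3=3.03; dissipated=1.569
Final charges: Q1=2.14, Q2=3.75, Q3=3.03, Q4=9.08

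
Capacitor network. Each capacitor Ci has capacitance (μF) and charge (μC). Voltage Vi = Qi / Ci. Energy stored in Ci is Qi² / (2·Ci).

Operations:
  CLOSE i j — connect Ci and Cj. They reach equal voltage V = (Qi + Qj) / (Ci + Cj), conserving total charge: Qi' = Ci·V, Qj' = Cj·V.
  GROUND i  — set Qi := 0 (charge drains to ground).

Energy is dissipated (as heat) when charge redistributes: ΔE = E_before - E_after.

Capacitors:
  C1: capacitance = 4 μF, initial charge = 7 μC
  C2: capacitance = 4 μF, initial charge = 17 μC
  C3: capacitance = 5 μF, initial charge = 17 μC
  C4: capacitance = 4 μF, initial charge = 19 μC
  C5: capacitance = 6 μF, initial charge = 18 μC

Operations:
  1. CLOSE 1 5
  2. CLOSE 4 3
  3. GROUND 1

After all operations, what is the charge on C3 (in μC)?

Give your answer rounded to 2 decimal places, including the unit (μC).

Initial: C1(4μF, Q=7μC, V=1.75V), C2(4μF, Q=17μC, V=4.25V), C3(5μF, Q=17μC, V=3.40V), C4(4μF, Q=19μC, V=4.75V), C5(6μF, Q=18μC, V=3.00V)
Op 1: CLOSE 1-5: Q_total=25.00, C_total=10.00, V=2.50; Q1=10.00, Q5=15.00; dissipated=1.875
Op 2: CLOSE 4-3: Q_total=36.00, C_total=9.00, V=4.00; Q4=16.00, Q3=20.00; dissipated=2.025
Op 3: GROUND 1: Q1=0; energy lost=12.500
Final charges: Q1=0.00, Q2=17.00, Q3=20.00, Q4=16.00, Q5=15.00

Answer: 20.00 μC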